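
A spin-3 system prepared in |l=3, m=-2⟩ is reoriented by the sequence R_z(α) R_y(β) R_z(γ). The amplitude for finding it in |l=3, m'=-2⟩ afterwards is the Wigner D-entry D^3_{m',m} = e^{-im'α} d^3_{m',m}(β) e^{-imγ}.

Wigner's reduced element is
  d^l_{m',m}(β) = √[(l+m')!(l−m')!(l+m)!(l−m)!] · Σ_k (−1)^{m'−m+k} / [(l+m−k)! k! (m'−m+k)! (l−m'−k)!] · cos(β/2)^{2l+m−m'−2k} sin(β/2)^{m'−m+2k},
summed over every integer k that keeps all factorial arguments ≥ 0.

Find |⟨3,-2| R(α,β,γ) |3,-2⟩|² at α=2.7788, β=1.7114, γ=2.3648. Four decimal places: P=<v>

D^3_{-2,-2}(2.7788,1.7114,2.3648) = e^{-i·-2·2.7788}·d^3_{-2,-2}(1.7114)·e^{-i·-2·2.3648}. Compute d first:
Half-angle: c=0.655690, s=0.755030. N=√(1·120·1·120)=120.000000
The bounds max(0,m−m')=0 and min(l+m,l−m')=1 give 2 terms
  k=0: (−1)^0·120.0000/(120)·0.6557^6·0.7550^0 = +0.079468
  k=1: (−1)^1·120.0000/(24)·0.6557^4·0.7550^2 = -0.526857
d^3_{-2,-2}(1.7114) = +0.079468 -0.526857 = -0.447390
|D^3_{-2,-2}|² = |d^3_{-2,-2}(β)|² = (-0.447390)² = 0.200157 (the z-rotation phases have unit modulus)

P=0.2002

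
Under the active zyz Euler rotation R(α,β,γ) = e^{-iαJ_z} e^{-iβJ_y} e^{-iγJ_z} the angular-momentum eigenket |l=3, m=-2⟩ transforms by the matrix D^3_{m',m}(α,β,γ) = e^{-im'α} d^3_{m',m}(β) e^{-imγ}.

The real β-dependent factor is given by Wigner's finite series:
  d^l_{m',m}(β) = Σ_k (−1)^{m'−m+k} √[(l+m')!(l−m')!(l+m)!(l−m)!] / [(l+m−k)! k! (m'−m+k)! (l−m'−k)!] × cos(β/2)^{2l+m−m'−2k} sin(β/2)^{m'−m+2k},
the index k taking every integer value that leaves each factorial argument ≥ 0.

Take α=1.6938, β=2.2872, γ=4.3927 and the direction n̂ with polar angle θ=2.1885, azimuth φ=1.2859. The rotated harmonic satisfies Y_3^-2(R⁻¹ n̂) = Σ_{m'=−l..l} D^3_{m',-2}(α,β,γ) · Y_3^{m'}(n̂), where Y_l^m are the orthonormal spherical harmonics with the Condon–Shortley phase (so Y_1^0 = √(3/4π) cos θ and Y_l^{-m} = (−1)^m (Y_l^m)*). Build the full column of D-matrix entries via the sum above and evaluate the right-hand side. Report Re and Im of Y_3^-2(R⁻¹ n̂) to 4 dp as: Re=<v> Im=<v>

Re=0.0991 Im=-0.0312

Need the full column D^3_{m',-2} for m'=−3..3 at α=1.6938, β=2.2872, γ=4.3927.
cos(β/2)=0.414321, sin(β/2)=0.910131
d^3_{-3,-2}: single k=1 term ⇒ +0.027218;  D = +0.007270+0.026230i
d^3_{-2,-2}: k∈[0..1] ⇒ +0.005058 -0.122046 = -0.116988;  D = -0.108053+0.044842i
d^3_{-1,-2}: k∈[0..1] ⇒ -0.035139 +0.339119 = +0.303980;  D = -0.150084-0.264345i
d^3_{0,-2}: k∈[0..1] ⇒ +0.133695 -0.645133 = -0.511438;  D = +0.410412-0.305173i
d^3_{1,-2}: k∈[0..1] ⇒ -0.339119 +0.818194 = +0.479075;  D = +0.330871+0.346464i
d^3_{2,-2}: k∈[0..1] ⇒ +0.588923 -0.568360 = +0.020564;  D = +0.013017-0.015920i
d^3_{3,-2}: single k=0 term ⇒ -0.633770;  D = +0.536153+0.337942i
Y_3^{m'}(θ=2.1885,φ=1.2859) and Σ D·Y over m':
  (+0.0073+0.0262i)·(-0.1705+0.1484i)  (-0.1081+0.0448i)·(+0.3312+0.2122i)  (-0.1501-0.2643i)·(+0.0501-0.1712i)  (+0.4104-0.3052i)·(+0.2859+0.0000i)  (+0.3309+0.3465i)·(-0.0501-0.1712i)  (+0.0130-0.0159i)·(+0.3312-0.2122i)  (+0.5362+0.3379i)·(+0.1705+0.1484i)
Y_3^-2(R⁻¹ n̂) = +0.099058-0.031157i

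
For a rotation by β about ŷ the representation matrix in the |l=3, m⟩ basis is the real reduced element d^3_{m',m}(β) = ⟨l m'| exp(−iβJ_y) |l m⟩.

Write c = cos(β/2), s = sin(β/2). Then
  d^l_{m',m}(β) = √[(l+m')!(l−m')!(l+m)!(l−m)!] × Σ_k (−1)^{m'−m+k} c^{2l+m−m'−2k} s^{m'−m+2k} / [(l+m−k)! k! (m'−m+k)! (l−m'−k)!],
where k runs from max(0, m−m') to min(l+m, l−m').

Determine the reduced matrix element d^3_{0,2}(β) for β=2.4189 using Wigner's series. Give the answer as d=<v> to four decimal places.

d=-0.4493

d^3_{0,2}(β=2.4189) via Wigner's sum:
c=cos(2.4189/2)=0.353534, s=sin(2.4189/2)=0.935422; N=√[6·6·120·1]=65.726707
k: max(0,(2)−(0))=2 … min(3+(2),3−(0))=3
  k=2: (−1)^0·65.7267/(12)·0.3535^4·0.9354^2 = +0.074869
  k=3: (−1)^1·65.7267/(12)·0.3535^2·0.9354^4 = -0.524146
d^3_{0,2}(2.4189) = +0.074869 -0.524146 = -0.449278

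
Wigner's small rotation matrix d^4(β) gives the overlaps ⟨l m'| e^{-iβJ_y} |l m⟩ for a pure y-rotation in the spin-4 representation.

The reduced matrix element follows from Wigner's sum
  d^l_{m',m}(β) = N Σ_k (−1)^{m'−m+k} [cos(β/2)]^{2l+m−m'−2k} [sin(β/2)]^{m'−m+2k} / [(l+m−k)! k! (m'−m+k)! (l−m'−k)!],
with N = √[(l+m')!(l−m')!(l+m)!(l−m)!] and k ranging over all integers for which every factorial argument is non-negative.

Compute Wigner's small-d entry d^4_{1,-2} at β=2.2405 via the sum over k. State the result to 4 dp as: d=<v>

d^4_{1,-2}(β=2.2405) via Wigner's sum:
With c≡cos(β/2)=0.435457 and s≡sin(β/2)=0.900209, N=[120·6·2·720]^{1/2}=1018.233765
k: max(0,(-2)−(1))=0 … min(4+(-2),4−(1))=2
  k=0: (−1)^3·1018.2338/(72)·0.4355^5·0.9002^3 = -0.161538
  k=1: (−1)^4·1018.2338/(48)·0.4355^3·0.9002^5 = +1.035526
  k=2: (−1)^5·1018.2338/(240)·0.4355^1·0.9002^7 = -0.885088
d^4_{1,-2}(2.2405) = -0.161538 +1.035526 -0.885088 = -0.011100

d=-0.0111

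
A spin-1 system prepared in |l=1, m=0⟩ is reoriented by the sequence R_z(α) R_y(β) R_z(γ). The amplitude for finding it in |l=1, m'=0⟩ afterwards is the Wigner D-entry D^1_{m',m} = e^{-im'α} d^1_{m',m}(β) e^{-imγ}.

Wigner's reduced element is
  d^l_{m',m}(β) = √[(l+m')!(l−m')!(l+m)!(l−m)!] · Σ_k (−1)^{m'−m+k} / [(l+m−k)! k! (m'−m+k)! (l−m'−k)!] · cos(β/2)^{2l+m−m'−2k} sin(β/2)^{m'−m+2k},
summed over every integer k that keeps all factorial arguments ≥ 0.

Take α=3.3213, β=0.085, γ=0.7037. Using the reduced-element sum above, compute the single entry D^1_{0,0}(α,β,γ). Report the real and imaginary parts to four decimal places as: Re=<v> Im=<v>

Re=0.9964 Im=0.0000

Split into d^1_{0,0}(β=0.085) × two z-phases.
With c≡cos(β/2)=0.999097 and s≡sin(β/2)=0.042487, N=[1·1·1·1]^{1/2}=1.000000
The bounds max(0,m−m')=0 and min(l+m,l−m')=1 give 2 terms
  k=0: (−1)^0·1.0000/(1)·0.9991^2·0.0425^0 = +0.998195
  k=1: (−1)^1·1.0000/(1)·0.9991^0·0.0425^2 = -0.001805
d^1_{0,0}(0.085) = +0.998195 -0.001805 = +0.996390
Phases: e^{-i·(0)·3.3213}=+1.000000+0.000000i, e^{-i·(0)·0.7037}=+1.000000+0.000000i ⇒ D=+0.996390+0.000000i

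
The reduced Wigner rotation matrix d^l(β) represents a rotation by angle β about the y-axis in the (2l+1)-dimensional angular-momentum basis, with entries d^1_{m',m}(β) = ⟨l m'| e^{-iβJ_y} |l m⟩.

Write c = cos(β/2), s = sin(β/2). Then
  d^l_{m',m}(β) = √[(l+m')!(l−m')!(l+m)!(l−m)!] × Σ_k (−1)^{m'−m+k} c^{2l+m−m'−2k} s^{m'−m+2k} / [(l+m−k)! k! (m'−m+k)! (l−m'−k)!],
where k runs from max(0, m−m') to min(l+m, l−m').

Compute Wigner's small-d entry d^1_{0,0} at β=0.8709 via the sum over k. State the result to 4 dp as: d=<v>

d^1_{0,0}(β=0.8709) via Wigner's sum:
c=cos(0.8709/2)=0.906680, s=sin(0.8709/2)=0.421818; N=√[1·1·1·1]=1.000000
Admissible k: 0..1 (factorial args all ≥0)
  k=0: (−1)^0·1.0000/(1)·0.9067^2·0.4218^0 = +0.822069
  k=1: (−1)^1·1.0000/(1)·0.9067^0·0.4218^2 = -0.177931
d^1_{0,0}(0.8709) = +0.822069 -0.177931 = +0.644138

d=0.6441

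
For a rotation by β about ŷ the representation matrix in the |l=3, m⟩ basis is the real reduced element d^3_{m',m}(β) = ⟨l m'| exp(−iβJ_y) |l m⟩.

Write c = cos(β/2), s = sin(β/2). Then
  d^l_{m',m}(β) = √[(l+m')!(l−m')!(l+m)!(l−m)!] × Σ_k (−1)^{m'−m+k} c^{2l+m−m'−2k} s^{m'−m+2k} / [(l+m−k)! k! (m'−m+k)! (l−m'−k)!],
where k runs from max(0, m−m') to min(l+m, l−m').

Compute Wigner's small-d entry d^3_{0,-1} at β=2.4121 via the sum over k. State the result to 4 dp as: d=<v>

d=-0.5134

d^3_{0,-1}(β=2.4121) via Wigner's sum:
With c≡cos(β/2)=0.356712 and s≡sin(β/2)=0.934214, N=[6·6·2·24]^{1/2}=41.569219
k∈{0,1,2} keeps every argument non-negative
  k=0: (−1)^1·41.5692/(12)·0.3567^5·0.9342^1 = -0.018691
  k=1: (−1)^2·41.5692/(4)·0.3567^3·0.9342^3 = +0.384597
  k=2: (−1)^3·41.5692/(12)·0.3567^1·0.9342^5 = -0.879308
d^3_{0,-1}(2.4121) = -0.018691 +0.384597 -0.879308 = -0.513402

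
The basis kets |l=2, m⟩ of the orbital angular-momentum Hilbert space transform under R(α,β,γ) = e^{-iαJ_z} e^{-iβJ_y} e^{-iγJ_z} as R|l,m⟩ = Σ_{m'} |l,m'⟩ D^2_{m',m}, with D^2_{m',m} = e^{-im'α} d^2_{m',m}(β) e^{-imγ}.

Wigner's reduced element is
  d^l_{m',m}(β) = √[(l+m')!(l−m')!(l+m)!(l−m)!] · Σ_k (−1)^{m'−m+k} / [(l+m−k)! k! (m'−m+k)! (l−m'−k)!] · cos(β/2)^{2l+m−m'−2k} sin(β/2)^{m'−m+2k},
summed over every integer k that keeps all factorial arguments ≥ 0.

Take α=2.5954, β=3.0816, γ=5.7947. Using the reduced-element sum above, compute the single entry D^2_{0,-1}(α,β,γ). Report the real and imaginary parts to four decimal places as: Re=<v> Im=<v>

Re=0.0647 Im=-0.0344

D^2_{0,-1}(2.5954,3.0816,5.7947) = e^{-i·0·2.5954}·d^2_{0,-1}(3.0816)·e^{-i·-1·5.7947}. Compute d first:
With c≡cos(β/2)=0.029992 and s≡sin(β/2)=0.999550, N=[2·2·1·6]^{1/2}=4.898979
Admissible k: 0..1 (factorial args all ≥0)
  k=0: (−1)^1·4.8990/(2)·0.0300^3·0.9996^1 = -0.000066
  k=1: (−1)^2·4.8990/(2)·0.0300^1·0.9996^3 = +0.073366
d^2_{0,-1}(3.0816) = -0.000066 +0.073366 = +0.073300
Attach z-rotation phases: D = e^{-i(0)(2.5954)}·(+0.073300)·e^{-i(-1)(5.7947)} = +0.064727-0.034399i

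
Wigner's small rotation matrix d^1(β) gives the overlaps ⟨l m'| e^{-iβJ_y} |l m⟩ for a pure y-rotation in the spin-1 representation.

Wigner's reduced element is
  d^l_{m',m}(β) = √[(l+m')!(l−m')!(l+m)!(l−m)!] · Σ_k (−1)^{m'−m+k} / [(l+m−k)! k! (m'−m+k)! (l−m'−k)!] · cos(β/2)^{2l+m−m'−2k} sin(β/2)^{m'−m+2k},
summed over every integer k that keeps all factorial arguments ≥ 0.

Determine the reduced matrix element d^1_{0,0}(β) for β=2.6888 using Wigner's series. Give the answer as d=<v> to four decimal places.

d=-0.8992

d^1_{0,0}(β=2.6888) via Wigner's sum:
Half-angle: c=0.224467, s=0.974482. N=√(1·1·1·1)=1.000000
Admissible k: 0..1 (factorial args all ≥0)
  k=0: (−1)^0·1.0000/(1)·0.2245^2·0.9745^0 = +0.050386
  k=1: (−1)^1·1.0000/(1)·0.2245^0·0.9745^2 = -0.949614
d^1_{0,0}(2.6888) = +0.050386 -0.949614 = -0.899229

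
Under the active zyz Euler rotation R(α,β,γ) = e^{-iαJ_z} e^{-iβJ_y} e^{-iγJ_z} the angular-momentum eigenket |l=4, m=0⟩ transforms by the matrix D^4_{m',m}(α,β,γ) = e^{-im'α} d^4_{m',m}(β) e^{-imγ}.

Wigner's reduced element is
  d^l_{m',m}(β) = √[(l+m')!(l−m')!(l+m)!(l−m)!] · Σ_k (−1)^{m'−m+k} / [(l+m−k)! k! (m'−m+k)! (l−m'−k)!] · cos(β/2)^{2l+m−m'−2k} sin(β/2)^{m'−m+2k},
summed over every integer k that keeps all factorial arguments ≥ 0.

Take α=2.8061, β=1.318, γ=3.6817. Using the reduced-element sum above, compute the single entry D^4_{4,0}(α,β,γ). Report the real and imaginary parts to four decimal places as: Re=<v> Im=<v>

Re=0.1042 Im=0.4476

D^4_{4,0}(2.8061,1.318,3.6817) = e^{-i·4·2.8061}·d^4_{4,0}(1.318)·e^{-i·0·3.6817}. Compute d first:
With c≡cos(β/2)=0.790605 and s≡sin(β/2)=0.612327, N=[40320·1·24·24]^{1/2}=4819.161753
k∈{0} keeps every argument non-negative
  k=0: (−1)^4·4819.1618/(576)·0.7906^4·0.6123^4 = +0.459536
d^4_{4,0}(1.318) = +0.459536
Phases: e^{-i·(4)·2.8061}=+0.226834+0.973933i, e^{-i·(0)·3.6817}=+1.000000+0.000000i ⇒ D=+0.104238+0.447557i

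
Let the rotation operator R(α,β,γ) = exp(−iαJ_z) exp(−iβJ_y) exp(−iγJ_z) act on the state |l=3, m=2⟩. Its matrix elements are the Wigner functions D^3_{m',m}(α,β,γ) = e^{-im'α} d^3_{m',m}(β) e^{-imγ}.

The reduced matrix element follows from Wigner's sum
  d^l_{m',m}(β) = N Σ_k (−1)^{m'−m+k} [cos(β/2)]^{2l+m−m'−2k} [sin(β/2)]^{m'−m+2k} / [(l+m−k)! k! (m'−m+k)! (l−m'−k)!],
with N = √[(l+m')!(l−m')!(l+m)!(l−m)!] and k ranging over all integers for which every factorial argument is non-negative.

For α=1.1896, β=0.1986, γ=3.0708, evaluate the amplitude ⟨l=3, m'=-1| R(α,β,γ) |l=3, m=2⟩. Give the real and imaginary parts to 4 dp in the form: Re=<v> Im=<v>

Re=0.0014 Im=0.0059

D^3_{-1,2}(1.1896,0.1986,3.0708) = e^{-i·-1·1.1896}·d^3_{-1,2}(0.1986)·e^{-i·2·3.0708}. Compute d first:
With c≡cos(β/2)=0.995074 and s≡sin(β/2)=0.099137, N=[2·24·120·1]^{1/2}=75.894664
Admissible k: 3..4 (factorial args all ≥0)
  k=3: (−1)^0·75.8947/(12)·0.9951^3·0.0991^3 = +0.006072
  k=4: (−1)^1·75.8947/(24)·0.9951^1·0.0991^5 = -0.000030
d^3_{-1,2}(0.1986) = +0.006072 -0.000030 = +0.006041
D = (+0.372031+0.928220i)·(+0.006041)·(+0.989994+0.141113i) = +0.001434+0.005869i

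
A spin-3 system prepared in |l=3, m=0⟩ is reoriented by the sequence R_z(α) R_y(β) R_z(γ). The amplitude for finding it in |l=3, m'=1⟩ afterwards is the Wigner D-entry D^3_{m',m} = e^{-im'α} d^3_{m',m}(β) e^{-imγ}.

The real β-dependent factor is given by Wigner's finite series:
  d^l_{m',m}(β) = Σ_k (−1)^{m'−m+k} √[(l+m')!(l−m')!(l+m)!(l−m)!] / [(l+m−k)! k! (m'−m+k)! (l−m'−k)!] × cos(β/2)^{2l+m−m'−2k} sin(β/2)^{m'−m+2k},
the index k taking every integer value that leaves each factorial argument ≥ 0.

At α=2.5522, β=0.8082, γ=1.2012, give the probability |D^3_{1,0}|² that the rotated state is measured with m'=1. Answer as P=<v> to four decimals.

Split into d^3_{1,0}(β=0.8082) × two z-phases.
Half-angle: c=0.919457, s=0.393191. N=√(24·2·6·6)=41.569219
k: max(0,(0)−(1))=0 … min(3+(0),3−(1))=2
  k=0: (−1)^1·41.5692/(12)·0.9195^5·0.3932^1 = -0.895057
  k=1: (−1)^2·41.5692/(4)·0.9195^3·0.3932^3 = +0.491041
  k=2: (−1)^3·41.5692/(12)·0.9195^1·0.3932^5 = -0.029932
d^3_{1,0}(0.8082) = -0.895057 +0.491041 -0.029932 = -0.433949
|D^3_{1,0}|² = |d^3_{1,0}(β)|² = (-0.433949)² = 0.188312 (the z-rotation phases have unit modulus)

P=0.1883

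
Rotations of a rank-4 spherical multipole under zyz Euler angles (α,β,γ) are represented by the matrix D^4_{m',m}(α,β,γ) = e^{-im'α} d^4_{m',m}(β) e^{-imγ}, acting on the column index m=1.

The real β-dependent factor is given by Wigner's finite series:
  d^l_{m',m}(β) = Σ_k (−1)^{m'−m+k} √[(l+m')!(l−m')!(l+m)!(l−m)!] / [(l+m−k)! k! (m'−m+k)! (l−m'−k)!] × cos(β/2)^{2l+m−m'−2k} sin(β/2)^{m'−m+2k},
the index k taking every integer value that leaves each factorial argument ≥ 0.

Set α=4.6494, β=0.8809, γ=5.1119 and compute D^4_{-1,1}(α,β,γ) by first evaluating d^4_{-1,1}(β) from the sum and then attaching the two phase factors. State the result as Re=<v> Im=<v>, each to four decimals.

D^4_{-1,1}(4.6494,0.8809,5.1119) = e^{-i·-1·4.6494}·d^4_{-1,1}(0.8809)·e^{-i·1·5.1119}. Compute d first:
Half-angle: c=0.904560, s=0.426347. N=√(6·120·120·6)=720.000000
k∈{2,3,4,5} keeps every argument non-negative
  k=2: (−1)^0·720.0000/(72)·0.9046^6·0.4263^2 = +0.995748
  k=3: (−1)^1·720.0000/(24)·0.9046^4·0.4263^4 = -0.663623
  k=4: (−1)^2·720.0000/(48)·0.9046^2·0.4263^6 = +0.073713
  k=5: (−1)^3·720.0000/(720)·0.9046^0·0.4263^8 = -0.001092
d^4_{-1,1}(0.8809) = +0.995748 -0.663623 +0.073713 -0.001092 = +0.404746
D = (-0.062947-0.998017i)·(+0.404746)·(+0.388968+0.921251i) = +0.362223-0.180592i

Re=0.3622 Im=-0.1806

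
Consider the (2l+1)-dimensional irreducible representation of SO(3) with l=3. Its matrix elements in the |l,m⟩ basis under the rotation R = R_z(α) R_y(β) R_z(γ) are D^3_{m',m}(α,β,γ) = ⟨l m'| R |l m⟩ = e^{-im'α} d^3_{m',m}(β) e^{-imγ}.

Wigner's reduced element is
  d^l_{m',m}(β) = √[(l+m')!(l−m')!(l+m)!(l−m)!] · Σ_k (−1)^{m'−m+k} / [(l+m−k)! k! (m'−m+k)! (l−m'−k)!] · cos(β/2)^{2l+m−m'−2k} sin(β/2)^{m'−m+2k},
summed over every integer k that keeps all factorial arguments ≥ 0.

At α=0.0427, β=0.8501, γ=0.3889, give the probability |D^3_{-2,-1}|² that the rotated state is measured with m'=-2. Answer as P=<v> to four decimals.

D^3_{-2,-1}(0.0427,0.8501,0.3889) = e^{-i·-2·0.0427}·d^3_{-2,-1}(0.8501)·e^{-i·-1·0.3889}. Compute d first:
c=cos(0.8501/2)=0.911018, s=sin(0.8501/2)=0.412366; N=√[1·120·2·24]=75.894664
Admissible k: 1..2 (factorial args all ≥0)
  k=1: (−1)^0·75.8947/(24)·0.9110^5·0.4124^1 = +0.818311
  k=2: (−1)^1·75.8947/(12)·0.9110^3·0.4124^3 = -0.335321
d^3_{-2,-1}(0.8501) = +0.818311 -0.335321 = +0.482990
|D^3_{-2,-1}|² = |d^3_{-2,-1}(β)|² = (+0.482990)² = 0.233279 (the z-rotation phases have unit modulus)

P=0.2333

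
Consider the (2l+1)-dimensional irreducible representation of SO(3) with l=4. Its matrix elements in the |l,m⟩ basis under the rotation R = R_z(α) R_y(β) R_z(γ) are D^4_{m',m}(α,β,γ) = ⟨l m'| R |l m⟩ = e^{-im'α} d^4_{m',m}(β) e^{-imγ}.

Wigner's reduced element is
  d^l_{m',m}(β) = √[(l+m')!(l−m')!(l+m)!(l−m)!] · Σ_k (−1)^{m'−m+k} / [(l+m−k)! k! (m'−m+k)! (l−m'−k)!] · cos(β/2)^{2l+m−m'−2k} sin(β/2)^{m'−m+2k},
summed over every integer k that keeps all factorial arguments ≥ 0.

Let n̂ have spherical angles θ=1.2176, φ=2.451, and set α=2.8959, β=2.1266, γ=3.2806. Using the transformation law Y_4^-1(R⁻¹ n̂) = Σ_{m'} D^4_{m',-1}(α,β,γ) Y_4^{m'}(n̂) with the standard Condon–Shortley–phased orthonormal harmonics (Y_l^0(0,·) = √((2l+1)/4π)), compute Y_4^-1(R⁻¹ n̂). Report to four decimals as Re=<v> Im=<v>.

Re=-0.1969 Im=0.0741

Need the full column D^4_{m',-1} for m'=−4..4 at α=2.8959, β=2.1266, γ=3.2806.
cos(β/2)=0.485991, sin(β/2)=0.873964
d^4_{-4,-1}: single k=3 term ⇒ +0.135430;  D = -0.090014+0.101186i
d^4_{-3,-1}: k∈[2..3] ⇒ +0.079878 -0.430531 = -0.350654;  D = -0.289789+0.197435i
d^4_{-2,-1}: k∈[1..3] ⇒ +0.023742 -0.383907 +0.827688 = +0.467523;  D = -0.438796+0.161356i
d^4_{-1,-1}: k∈[0..3] ⇒ +0.003112 -0.150954 +0.976354 -1.052488 = -0.223977;  D = -0.222703+0.023850i
d^4_{0,-1}: k∈[0..3] ⇒ -0.025027 +0.485609 -1.570427 +0.846443 = -0.263402;  D = +0.260861+0.036497i
d^4_{1,-1}: k∈[0..3] ⇒ +0.100636 -0.976354 +1.578732 -0.340368 = +0.362647;  D = +0.336141+0.136095i
d^4_{2,-1}: k∈[0..2] ⇒ -0.255938 +1.241531 -0.803006 = +0.182587;  D = -0.147493-0.107628i
d^4_{3,-1}: k∈[0..1] ⇒ +0.430531 -0.835386 = -0.404855;  D = -0.259173-0.311025i
d^4_{4,-1}: single k=0 term ⇒ -0.437971;  D = +0.190115+0.394557i
Y_4^{m'}(θ=1.2176,φ=2.451) and Σ D·Y over m':
  (-0.0900+0.1012i)·(-0.3186+0.1270i)  (-0.2898+0.1974i)·(+0.1718-0.3137i)  (-0.4388+0.1614i)·(-0.0090-0.0470i)  (-0.2227+0.0238i)·(+0.2559+0.2115i)  (+0.2609+0.0365i)·(-0.0093+0.0000i)  (+0.3361+0.1361i)·(-0.2559+0.2115i)  (-0.1475-0.1076i)·(-0.0090+0.0470i)  (-0.2592-0.3110i)·(-0.1718-0.3137i)  (+0.1901+0.3946i)·(-0.3186-0.1270i)
Y_4^-1(R⁻¹ n̂) = -0.196906+0.074142i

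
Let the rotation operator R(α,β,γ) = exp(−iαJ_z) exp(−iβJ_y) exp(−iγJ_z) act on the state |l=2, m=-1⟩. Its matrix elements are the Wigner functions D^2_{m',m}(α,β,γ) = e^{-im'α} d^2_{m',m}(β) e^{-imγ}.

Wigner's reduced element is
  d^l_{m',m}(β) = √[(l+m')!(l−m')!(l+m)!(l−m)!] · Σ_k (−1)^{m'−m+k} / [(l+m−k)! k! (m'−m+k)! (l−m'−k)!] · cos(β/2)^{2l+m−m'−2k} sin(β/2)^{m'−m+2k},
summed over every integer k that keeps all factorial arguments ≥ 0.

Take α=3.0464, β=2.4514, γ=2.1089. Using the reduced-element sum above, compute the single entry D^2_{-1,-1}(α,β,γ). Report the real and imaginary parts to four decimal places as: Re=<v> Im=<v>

D^2_{-1,-1}(3.0464,2.4514,2.1089) = e^{-i·-1·3.0464}·d^2_{-1,-1}(2.4514)·e^{-i·-1·2.1089}. Compute d first:
Half-angle: c=0.338287, s=0.941043. N=√(1·6·1·6)=6.000000
Admissible k: 0..1 (factorial args all ≥0)
  k=0: (−1)^0·6.0000/(6)·0.3383^4·0.9410^0 = +0.013096
  k=1: (−1)^1·6.0000/(2)·0.3383^2·0.9410^2 = -0.304027
d^2_{-1,-1}(2.4514) = +0.013096 -0.304027 = -0.290930
D = (-0.995473+0.095049i)·(-0.290930)·(-0.512509+0.858682i) = -0.124684+0.262858i

Re=-0.1247 Im=0.2629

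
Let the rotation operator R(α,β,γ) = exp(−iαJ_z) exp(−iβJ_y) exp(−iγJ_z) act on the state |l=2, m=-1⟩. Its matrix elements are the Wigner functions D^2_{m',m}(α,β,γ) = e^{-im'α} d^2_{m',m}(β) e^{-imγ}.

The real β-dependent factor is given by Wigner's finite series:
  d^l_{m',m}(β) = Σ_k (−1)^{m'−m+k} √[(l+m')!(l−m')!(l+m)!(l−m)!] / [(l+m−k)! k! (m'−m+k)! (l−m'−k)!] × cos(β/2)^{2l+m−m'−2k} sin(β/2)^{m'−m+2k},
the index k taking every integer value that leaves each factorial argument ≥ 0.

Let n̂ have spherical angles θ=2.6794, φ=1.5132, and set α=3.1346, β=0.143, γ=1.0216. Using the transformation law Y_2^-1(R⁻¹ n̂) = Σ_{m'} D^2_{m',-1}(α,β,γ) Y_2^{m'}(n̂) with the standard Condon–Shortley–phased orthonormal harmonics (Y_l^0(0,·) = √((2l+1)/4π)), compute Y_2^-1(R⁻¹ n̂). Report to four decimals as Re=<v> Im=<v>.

Need the full column D^2_{m',-1} for m'=−2..2 at α=3.1346, β=0.143, γ=1.0216.
cos(β/2)=0.997445, sin(β/2)=0.071439
d^2_{-2,-1}: single k=1 term ⇒ +0.141786;  D = +0.075696+0.119889i
d^2_{-1,-1}: k∈[0..1] ⇒ +0.989819 -0.015232 = +0.974586;  D = -0.514536-0.827690i
d^2_{0,-1}: k∈[0..1] ⇒ -0.173651 +0.000891 = -0.172761;  D = -0.090181-0.147355i
d^2_{1,-1}: k∈[0..1] ⇒ +0.015232 -0.000026 = +0.015206;  D = -0.007847-0.013025i
d^2_{2,-1}: single k=0 term ⇒ -0.000727;  D = -0.000371-0.000626i
Y_2^{m'}(θ=2.6794,φ=1.5132) and Σ D·Y over m':
  (+0.0757+0.1199i)·(-0.0763-0.0088i)  (-0.5145-0.8277i)·(-0.0177+0.3078i)  (-0.0902-0.1474i)·(+0.4426+0.0000i)  (-0.0078-0.0130i)·(+0.0177+0.3078i)  (-0.0004-0.0006i)·(-0.0763+0.0088i)
Y_2^-1(R⁻¹ n̂) = +0.223191-0.221344i

Re=0.2232 Im=-0.2213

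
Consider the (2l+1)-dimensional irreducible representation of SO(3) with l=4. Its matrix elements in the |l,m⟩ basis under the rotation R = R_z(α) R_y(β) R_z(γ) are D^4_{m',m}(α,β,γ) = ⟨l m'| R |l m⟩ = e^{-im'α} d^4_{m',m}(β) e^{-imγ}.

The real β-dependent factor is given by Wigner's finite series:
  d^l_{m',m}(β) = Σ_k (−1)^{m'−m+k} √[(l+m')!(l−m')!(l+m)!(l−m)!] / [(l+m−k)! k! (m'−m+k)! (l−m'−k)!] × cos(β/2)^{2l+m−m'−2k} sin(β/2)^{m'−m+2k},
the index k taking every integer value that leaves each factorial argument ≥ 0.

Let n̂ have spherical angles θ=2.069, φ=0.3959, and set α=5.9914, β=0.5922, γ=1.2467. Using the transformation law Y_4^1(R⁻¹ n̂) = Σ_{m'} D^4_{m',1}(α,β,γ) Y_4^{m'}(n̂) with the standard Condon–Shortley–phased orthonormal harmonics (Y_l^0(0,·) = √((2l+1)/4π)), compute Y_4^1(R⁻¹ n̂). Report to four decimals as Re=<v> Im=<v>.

Re=-0.0198 Im=0.0152

Need the full column D^4_{m',1} for m'=−4..4 at α=5.9914, β=0.5922, γ=1.2467.
cos(β/2)=0.956482, sin(β/2)=0.291792
d^4_{-4,1}: single k=5 term ⇒ +0.013851;  D = -0.010342-0.009214i
d^4_{-3,1}: k∈[4..5] ⇒ +0.080264 -0.004482 = +0.075782;  D = -0.039692-0.064556i
d^4_{-2,1}: k∈[3..5] ⇒ +0.281267 -0.039265 +0.000731 = +0.242733;  D = -0.062279-0.234608i
d^4_{-1,1}: k∈[2..5] ⇒ +0.651940 -0.182021 +0.008470 -0.000053 = +0.478336;  D = +0.015453-0.478086i
d^4_{0,1}: k∈[1..4] ⇒ +0.955708 -0.533667 +0.049667 -0.000770 = +0.470937;  D = +0.149971-0.446420i
d^4_{1,1}: k∈[0..3] ⇒ +0.700509 -0.977909 +0.182021 -0.005647 = -0.101026;  D = -0.058361+0.082464i
d^4_{2,1}: k∈[0..2] ⇒ -0.906665 +0.421901 -0.026177 = -0.510940;  D = -0.402657+0.314528i
d^4_{3,1}: k∈[0..1] ⇒ +0.517461 -0.080264 = +0.437197;  D = +0.407398-0.158645i
d^4_{4,1}: single k=0 term ⇒ -0.148833;  D = -0.148362+0.011828i
Y_4^{m'}(θ=2.069,φ=0.3959) and Σ D·Y over m':
  (-0.0103-0.0092i)·(-0.0034-0.2635i)  (-0.0397-0.0646i)·(-0.1515+0.3760i)  (-0.0623-0.2346i)·(+0.1085-0.1099i)  (+0.0155-0.4781i)·(+0.2568-0.1073i)  (+0.1500-0.4464i)·(-0.2142+0.0000i)  (-0.0584+0.0825i)·(-0.2568-0.1073i)  (-0.4027+0.3145i)·(+0.1085+0.1099i)  (+0.4074-0.1586i)·(+0.1515+0.3760i)  (-0.1484+0.0118i)·(-0.0034+0.2635i)
Y_4^1(R⁻¹ n̂) = -0.019776+0.015194i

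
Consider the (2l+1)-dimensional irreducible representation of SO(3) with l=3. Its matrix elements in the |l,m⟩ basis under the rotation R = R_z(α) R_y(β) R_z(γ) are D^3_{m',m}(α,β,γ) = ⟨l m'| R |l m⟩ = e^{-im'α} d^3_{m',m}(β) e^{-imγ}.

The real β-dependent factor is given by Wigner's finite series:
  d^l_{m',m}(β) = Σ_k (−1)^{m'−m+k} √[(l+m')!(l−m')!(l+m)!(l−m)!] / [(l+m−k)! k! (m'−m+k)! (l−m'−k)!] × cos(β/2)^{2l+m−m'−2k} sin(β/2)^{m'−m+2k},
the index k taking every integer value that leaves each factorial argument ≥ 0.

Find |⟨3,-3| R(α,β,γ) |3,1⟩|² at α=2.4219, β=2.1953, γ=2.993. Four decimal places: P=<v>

P=0.2549

D^3_{-3,1}(2.4219,2.1953,2.993) = e^{-i·-3·2.4219}·d^3_{-3,1}(2.1953)·e^{-i·1·2.993}. Compute d first:
c=cos(2.1953/2)=0.455689, s=sin(2.1953/2)=0.890139; N=√[1·720·24·2]=185.903201
k∈{4} keeps every argument non-negative
  k=4: (−1)^0·185.9032/(48)·0.4557^2·0.8901^4 = +0.504910
d^3_{-3,1}(2.1953) = +0.504910
|D^3_{-3,1}|² = |d^3_{-3,1}(β)|² = (+0.504910)² = 0.254935 (the z-rotation phases have unit modulus)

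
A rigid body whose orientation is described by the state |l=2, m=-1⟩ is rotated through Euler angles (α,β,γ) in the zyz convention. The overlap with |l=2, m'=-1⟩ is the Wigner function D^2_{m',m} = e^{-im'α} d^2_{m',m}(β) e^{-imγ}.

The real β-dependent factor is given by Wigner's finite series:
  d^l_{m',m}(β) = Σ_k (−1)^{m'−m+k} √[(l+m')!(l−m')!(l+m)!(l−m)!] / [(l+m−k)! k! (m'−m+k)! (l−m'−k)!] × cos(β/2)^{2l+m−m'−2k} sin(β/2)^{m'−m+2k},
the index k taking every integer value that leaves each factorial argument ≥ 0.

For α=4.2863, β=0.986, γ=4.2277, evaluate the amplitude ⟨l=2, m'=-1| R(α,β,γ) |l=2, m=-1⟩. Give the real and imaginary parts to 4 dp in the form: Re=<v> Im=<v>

Re=-0.0495 Im=0.0638

Split into d^2_{-1,-1}(β=0.986) × two z-phases.
c=cos(0.986/2)=0.880917, s=sin(0.986/2)=0.473271; N=√[1·6·1·6]=6.000000
Admissible k: 0..1 (factorial args all ≥0)
  k=0: (−1)^0·6.0000/(6)·0.8809^4·0.4733^0 = +0.602199
  k=1: (−1)^1·6.0000/(2)·0.8809^2·0.4733^2 = -0.521448
d^2_{-1,-1}(0.986) = +0.602199 -0.521448 = +0.080751
D = (-0.413313-0.910589i)·(+0.080751)·(-0.465933-0.884820i) = -0.049511+0.063792i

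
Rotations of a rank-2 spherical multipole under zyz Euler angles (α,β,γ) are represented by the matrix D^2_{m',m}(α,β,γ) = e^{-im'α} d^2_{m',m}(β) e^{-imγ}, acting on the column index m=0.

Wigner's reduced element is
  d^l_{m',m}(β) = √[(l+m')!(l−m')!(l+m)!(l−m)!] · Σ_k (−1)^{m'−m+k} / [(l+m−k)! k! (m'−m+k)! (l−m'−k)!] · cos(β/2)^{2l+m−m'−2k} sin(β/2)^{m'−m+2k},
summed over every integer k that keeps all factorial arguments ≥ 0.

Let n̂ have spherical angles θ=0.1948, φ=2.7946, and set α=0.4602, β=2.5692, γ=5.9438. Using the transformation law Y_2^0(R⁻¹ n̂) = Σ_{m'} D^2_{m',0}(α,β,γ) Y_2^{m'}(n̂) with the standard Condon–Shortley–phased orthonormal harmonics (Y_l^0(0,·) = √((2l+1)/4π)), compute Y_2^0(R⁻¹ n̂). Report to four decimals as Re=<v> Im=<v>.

Need the full column D^2_{m',0} for m'=−2..2 at α=0.4602, β=2.5692, γ=5.9438.
cos(β/2)=0.282305, sin(β/2)=0.959325
d^2_{-2,0}: single k=2 term ⇒ +0.179657;  D = +0.108783+0.142979i
d^2_{-1,0}: k∈[1..2] ⇒ +0.052869 -0.610508 = -0.557639;  D = -0.499625-0.247663i
d^2_{0,0}: k∈[0..2] ⇒ +0.006351 -0.293379 +0.846959 = +0.559931;  D = +0.559931+0.000000i
d^2_{1,0}: k∈[0..1] ⇒ -0.052869 +0.610508 = +0.557639;  D = +0.499625-0.247663i
d^2_{2,0}: single k=0 term ⇒ +0.179657;  D = +0.108783-0.142979i
Y_2^{m'}(θ=0.1948,φ=2.7946) and Σ D·Y over m':
  (+0.1088+0.1430i)·(+0.0111+0.0093i)  (-0.4996-0.2477i)·(-0.1380-0.0499i)  (+0.5599+0.0000i)·(+0.5953+0.0000i)  (+0.4996-0.2477i)·(+0.1380-0.0499i)  (+0.1088-0.1430i)·(+0.0111-0.0093i)
Y_2^0(R⁻¹ n̂) = +0.446270-0.000000i

Re=0.4463 Im=0.0000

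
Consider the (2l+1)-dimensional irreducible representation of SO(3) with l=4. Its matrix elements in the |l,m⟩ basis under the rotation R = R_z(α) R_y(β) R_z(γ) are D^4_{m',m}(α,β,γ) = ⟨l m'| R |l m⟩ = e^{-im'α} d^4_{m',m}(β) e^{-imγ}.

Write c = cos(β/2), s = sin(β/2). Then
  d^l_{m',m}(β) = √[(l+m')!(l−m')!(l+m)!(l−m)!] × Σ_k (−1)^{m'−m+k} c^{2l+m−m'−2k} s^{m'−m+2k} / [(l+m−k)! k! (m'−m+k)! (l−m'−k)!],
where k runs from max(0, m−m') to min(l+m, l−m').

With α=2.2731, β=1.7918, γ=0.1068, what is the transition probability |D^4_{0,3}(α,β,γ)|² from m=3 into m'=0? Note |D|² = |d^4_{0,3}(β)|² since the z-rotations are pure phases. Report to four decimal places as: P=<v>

First d^4_{0,3}(β=1.7918), then the phase factors e^{-i(0)α} and e^{-i(3)γ}:
c=cos(1.7918/2)=0.624816, s=sin(1.7918/2)=0.780772; N=√[24·24·5040·1]=1703.830978
k∈{3,4} keeps every argument non-negative
  k=3: (−1)^0·1703.8310/(144)·0.6248^5·0.7808^3 = +0.536288
  k=4: (−1)^1·1703.8310/(144)·0.6248^3·0.7808^5 = -0.837417
d^4_{0,3}(1.7918) = +0.536288 -0.837417 = -0.301128
|D^4_{0,3}|² = |d^4_{0,3}(β)|² = (-0.301128)² = 0.090678 (the z-rotation phases have unit modulus)

P=0.0907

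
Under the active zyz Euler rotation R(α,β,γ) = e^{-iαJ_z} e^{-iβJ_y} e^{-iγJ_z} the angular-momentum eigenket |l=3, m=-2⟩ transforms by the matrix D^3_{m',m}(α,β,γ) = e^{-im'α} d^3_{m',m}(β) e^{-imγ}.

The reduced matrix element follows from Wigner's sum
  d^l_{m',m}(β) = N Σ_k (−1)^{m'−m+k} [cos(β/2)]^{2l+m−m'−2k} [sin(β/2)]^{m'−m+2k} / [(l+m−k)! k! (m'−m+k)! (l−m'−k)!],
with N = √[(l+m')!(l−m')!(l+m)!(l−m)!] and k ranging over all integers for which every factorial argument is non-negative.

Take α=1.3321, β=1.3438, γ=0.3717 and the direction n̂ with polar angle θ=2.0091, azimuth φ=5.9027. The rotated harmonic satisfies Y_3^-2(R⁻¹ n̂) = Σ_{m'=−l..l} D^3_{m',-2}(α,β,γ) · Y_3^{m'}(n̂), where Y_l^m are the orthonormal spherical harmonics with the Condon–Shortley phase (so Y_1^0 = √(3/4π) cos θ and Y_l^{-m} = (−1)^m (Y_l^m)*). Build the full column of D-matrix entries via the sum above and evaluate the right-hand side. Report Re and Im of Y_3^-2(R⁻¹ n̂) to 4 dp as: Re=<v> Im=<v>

Re=0.2136 Im=-0.0144

Need the full column D^3_{m',-2} for m'=−3..3 at α=1.3321, β=1.3438, γ=0.3717.
cos(β/2)=0.782640, sin(β/2)=0.622474
d^3_{-3,-2}: single k=1 term ⇒ +0.447722;  D = +0.012226-0.447555i
d^3_{-2,-2}: k∈[0..1] ⇒ +0.229812 -0.726878 = -0.497066;  D = +0.479583+0.130669i
d^3_{-1,-2}: k∈[0..1] ⇒ -0.578006 +0.731275 = +0.153269;  D = -0.074113+0.134159i
d^3_{0,-2}: k∈[0..1] ⇒ +0.796255 -0.503698 = +0.292557;  D = +0.215372+0.198001i
d^3_{1,-2}: k∈[0..1] ⇒ -0.731275 +0.231296 = -0.499979;  D = -0.415814+0.277628i
d^3_{2,-2}: k∈[0..1] ⇒ +0.459811 -0.058174 = +0.401638;  D = -0.137722-0.377287i
d^3_{3,-2}: single k=0 term ⇒ -0.179161;  D = +0.178053-0.019901i
Y_3^{m'}(θ=2.0091,φ=5.9027) and Σ D·Y over m':
  (+0.0122-0.4476i)·(+0.1289+0.2816i)  (+0.4796+0.1307i)·(-0.2575-0.2452i)  (-0.0741+0.1342i)·(-0.0270-0.0108i)  (+0.2154+0.1980i)·(+0.3325+0.0000i)  (-0.4158+0.2776i)·(+0.0270-0.0108i)  (-0.1377-0.3773i)·(-0.2575+0.2452i)  (+0.1781-0.0199i)·(-0.1289+0.2816i)
Y_3^-2(R⁻¹ n̂) = +0.213631-0.014427i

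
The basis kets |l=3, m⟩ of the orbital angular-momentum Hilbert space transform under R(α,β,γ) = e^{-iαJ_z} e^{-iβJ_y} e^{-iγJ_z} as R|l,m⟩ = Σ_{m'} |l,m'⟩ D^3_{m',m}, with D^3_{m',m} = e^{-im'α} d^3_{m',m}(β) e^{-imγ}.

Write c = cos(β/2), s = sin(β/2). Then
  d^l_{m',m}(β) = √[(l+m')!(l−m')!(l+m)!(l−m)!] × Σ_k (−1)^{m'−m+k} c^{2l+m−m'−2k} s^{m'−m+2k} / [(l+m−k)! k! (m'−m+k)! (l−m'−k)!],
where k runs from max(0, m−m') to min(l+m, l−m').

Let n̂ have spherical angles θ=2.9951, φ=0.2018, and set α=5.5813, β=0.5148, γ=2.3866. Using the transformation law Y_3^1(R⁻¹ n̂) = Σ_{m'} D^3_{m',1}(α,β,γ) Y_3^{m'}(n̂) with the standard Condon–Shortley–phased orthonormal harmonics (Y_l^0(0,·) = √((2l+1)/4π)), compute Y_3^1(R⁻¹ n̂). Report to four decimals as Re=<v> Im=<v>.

Re=0.2515 Im=0.3554

Need the full column D^3_{m',1} for m'=−3..3 at α=5.5813, β=0.5148, γ=2.3866.
cos(β/2)=0.967055, sin(β/2)=0.254567
d^3_{-3,1}: single k=4 term ⇒ +0.015211;  D = -0.003321+0.014844i
d^3_{-2,1}: k∈[3..4] ⇒ +0.094361 -0.003269 = +0.091091;  D = -0.072584+0.055038i
d^3_{-1,1}: k∈[2..4] ⇒ +0.340064 -0.031420 +0.000272 = +0.308916;  D = -0.308481-0.016398i
d^3_{0,1}: k∈[1..3] ⇒ +0.745846 -0.155050 +0.003581 = +0.594377;  D = -0.432871-0.407317i
d^3_{1,1}: k∈[0..2] ⇒ +0.817913 -0.453419 +0.023565 = +0.388060;  D = -0.044112-0.385544i
d^3_{2,1}: k∈[0..1] ⇒ -0.680861 +0.094361 = -0.586500;  D = -0.325314+0.488009i
d^3_{3,1}: single k=0 term ⇒ +0.219510;  D = +0.210904-0.060862i
Y_3^{m'}(θ=2.9951,φ=0.2018) and Σ D·Y over m':
  (-0.0033+0.0148i)·(+0.0011-0.0007i)  (-0.0726+0.0550i)·(-0.0198+0.0085i)  (-0.3085-0.0164i)·(+0.1799-0.0368i)  (-0.4329-0.4073i)·(-0.6990+0.0000i)  (-0.0441-0.3855i)·(-0.1799-0.0368i)  (-0.3253+0.4880i)·(-0.0198-0.0085i)  (+0.2109-0.0609i)·(-0.0011-0.0007i)
Y_3^1(R⁻¹ n̂) = +0.251503+0.355439i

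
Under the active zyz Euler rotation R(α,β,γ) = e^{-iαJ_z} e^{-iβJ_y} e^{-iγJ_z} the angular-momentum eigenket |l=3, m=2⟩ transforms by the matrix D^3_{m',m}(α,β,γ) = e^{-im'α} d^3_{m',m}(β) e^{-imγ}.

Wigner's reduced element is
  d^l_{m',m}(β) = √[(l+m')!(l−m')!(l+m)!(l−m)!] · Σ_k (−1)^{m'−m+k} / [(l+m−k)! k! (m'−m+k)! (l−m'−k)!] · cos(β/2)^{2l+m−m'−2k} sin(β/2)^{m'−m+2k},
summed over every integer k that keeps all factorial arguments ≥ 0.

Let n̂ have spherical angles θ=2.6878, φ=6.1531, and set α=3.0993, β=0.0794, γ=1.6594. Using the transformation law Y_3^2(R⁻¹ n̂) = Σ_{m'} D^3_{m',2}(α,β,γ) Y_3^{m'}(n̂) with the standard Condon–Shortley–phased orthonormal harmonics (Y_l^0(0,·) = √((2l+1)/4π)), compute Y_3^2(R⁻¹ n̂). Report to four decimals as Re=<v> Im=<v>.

Re=0.1180 Im=-0.0482

Need the full column D^3_{m',2} for m'=−3..3 at α=3.0993, β=0.0794, γ=1.6594.
cos(β/2)=0.999212, sin(β/2)=0.039690
d^3_{-3,2}: single k=5 term ⇒ +0.000000;  D = +0.000000-0.000000i
d^3_{-2,2}: k∈[4..5] ⇒ +0.000012 -0.000000 = +0.000012;  D = -0.000012+0.000003i
d^3_{-1,2}: k∈[3..4] ⇒ +0.000394 -0.000000 = +0.000394;  D = +0.000385-0.000086i
d^3_{0,2}: k∈[2..3] ⇒ +0.008601 -0.000014 = +0.008587;  D = -0.008453+0.001514i
d^3_{1,2}: k∈[1..2] ⇒ +0.125016 -0.000394 = +0.124621;  D = +0.123489-0.016762i
d^3_{2,2}: k∈[0..1] ⇒ +0.995282 -0.007852 = +0.987430;  D = -0.983198+0.091327i
d^3_{3,2}: single k=0 term ⇒ -0.096837;  D = -0.096714+0.004872i
Y_3^{m'}(θ=2.6878,φ=6.1531) and Σ D·Y over m':
  (+0.0000-0.0000i)·(+0.0325+0.0134i)  (-0.0000+0.0000i)·(-0.1706-0.0454i)  (+0.0004-0.0001i)·(+0.4269+0.0559i)  (-0.0085+0.0015i)·(-0.3485+0.0000i)  (+0.1235-0.0168i)·(-0.4269+0.0559i)  (-0.9832+0.0913i)·(-0.1706+0.0454i)  (-0.0967+0.0049i)·(-0.0325+0.0134i)
Y_3^2(R⁻¹ n̂) = +0.117980-0.048166i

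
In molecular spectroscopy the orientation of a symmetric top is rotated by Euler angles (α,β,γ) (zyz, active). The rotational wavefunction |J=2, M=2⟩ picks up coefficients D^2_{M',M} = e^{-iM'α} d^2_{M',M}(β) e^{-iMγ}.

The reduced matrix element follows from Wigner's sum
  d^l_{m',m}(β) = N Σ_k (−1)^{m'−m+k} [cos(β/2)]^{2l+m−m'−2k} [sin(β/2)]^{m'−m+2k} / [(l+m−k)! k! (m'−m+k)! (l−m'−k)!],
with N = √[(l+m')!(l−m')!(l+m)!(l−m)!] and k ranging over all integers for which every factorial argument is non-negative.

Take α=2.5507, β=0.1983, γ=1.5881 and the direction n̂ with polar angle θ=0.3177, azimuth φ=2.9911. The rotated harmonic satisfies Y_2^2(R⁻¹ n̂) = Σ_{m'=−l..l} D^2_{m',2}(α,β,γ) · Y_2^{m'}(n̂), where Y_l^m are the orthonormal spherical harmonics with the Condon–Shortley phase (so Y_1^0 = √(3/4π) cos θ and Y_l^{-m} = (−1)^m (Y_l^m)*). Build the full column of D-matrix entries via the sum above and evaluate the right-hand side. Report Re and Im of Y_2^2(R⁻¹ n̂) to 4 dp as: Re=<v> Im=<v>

Need the full column D^2_{m',2} for m'=−2..2 at α=2.5507, β=0.1983, γ=1.5881.
cos(β/2)=0.995089, sin(β/2)=0.098988
d^2_{-2,2}: single k=4 term ⇒ +0.000096;  D = -0.000033+0.000090i
d^2_{-1,2}: single k=3 term ⇒ +0.001930;  D = +0.001565-0.001130i
d^2_{0,2}: single k=2 term ⇒ +0.023766;  D = -0.023752+0.000822i
d^2_{1,2}: single k=1 term ⇒ +0.195073;  D = +0.165660+0.103005i
d^2_{2,2}: single k=0 term ⇒ +0.980499;  D = -0.403046-0.893830i
Y_2^{m'}(θ=0.3177,φ=2.9911) and Σ D·Y over m':
  (-0.0000+0.0001i)·(+0.0360+0.0112i)  (+0.0016-0.0011i)·(-0.2267-0.0344i)  (-0.0238+0.0008i)·(+0.5385+0.0000i)  (+0.1657+0.1030i)·(+0.2267-0.0344i)  (-0.4030-0.8938i)·(+0.0360-0.0112i)
Y_2^2(R⁻¹ n̂) = +0.003407-0.009372i

Re=0.0034 Im=-0.0094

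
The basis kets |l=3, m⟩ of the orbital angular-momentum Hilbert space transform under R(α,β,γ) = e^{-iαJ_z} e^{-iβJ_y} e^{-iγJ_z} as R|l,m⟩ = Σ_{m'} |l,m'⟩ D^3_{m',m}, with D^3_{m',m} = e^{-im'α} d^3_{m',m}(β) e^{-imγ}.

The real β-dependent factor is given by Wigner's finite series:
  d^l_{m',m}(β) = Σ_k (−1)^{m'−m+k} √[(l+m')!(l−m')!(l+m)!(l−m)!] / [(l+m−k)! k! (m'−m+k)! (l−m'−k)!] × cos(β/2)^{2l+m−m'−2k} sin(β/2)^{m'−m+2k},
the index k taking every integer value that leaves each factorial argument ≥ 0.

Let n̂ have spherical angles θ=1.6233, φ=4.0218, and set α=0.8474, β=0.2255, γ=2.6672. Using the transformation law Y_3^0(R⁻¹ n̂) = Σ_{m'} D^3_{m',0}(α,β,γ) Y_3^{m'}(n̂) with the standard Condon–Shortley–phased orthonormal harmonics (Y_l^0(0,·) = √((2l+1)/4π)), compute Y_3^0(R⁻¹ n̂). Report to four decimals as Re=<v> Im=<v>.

Need the full column D^3_{m',0} for m'=−3..3 at α=0.8474, β=0.2255, γ=2.6672.
cos(β/2)=0.993650, sin(β/2)=0.112511
d^3_{-3,0}: single k=3 term ⇒ +0.006249;  D = -0.005160+0.003525i
d^3_{-2,0}: k∈[2..3] ⇒ +0.067591 -0.000867 = +0.066724;  D = -0.008253+0.066212i
d^3_{-1,0}: k∈[1..3] ⇒ +0.377533 -0.014521 +0.000062 = +0.363074;  D = +0.240331+0.272146i
d^3_{0,0}: k∈[0..3] ⇒ +0.962502 -0.111063 +0.001424 -0.000002 = +0.852861;  D = +0.852861+0.000000i
d^3_{1,0}: k∈[0..2] ⇒ -0.377533 +0.014521 -0.000062 = -0.363074;  D = -0.240331+0.272146i
d^3_{2,0}: k∈[0..1] ⇒ +0.067591 -0.000867 = +0.066724;  D = -0.008253-0.066212i
d^3_{3,0}: single k=0 term ⇒ -0.006249;  D = +0.005160+0.003525i
Y_3^{m'}(θ=1.6233,φ=4.0218) and Σ D·Y over m':
  (-0.0052+0.0035i)·(+0.3644+0.1996i)  (-0.0083+0.0662i)·(+0.0101+0.0525i)  (+0.2403+0.2721i)·(+0.2027-0.2454i)  (+0.8529+0.0000i)·(+0.0585+0.0000i)  (-0.2403+0.2721i)·(-0.2027-0.2454i)  (-0.0083-0.0662i)·(+0.0101-0.0525i)  (+0.0052+0.0035i)·(-0.3644+0.1996i)
Y_3^0(R⁻¹ n̂) = +0.268589+0.000000i

Re=0.2686 Im=0.0000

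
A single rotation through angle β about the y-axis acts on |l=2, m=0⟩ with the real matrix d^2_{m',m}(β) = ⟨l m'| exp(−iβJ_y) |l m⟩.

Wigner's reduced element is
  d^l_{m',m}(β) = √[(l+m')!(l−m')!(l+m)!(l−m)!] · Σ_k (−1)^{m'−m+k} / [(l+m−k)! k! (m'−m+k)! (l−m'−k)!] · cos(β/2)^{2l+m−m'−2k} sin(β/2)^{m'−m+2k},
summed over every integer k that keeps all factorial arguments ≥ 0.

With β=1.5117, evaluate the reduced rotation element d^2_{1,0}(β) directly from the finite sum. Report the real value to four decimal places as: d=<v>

d=-0.0722

d^2_{1,0}(β=1.5117) via Wigner's sum:
With c≡cos(β/2)=0.727689 and s≡sin(β/2)=0.685907, N=[6·1·2·2]^{1/2}=4.898979
The bounds max(0,m−m')=0 and min(l+m,l−m')=1 give 2 terms
  k=0: (−1)^1·4.8990/(2)·0.7277^3·0.6859^1 = -0.647408
  k=1: (−1)^2·4.8990/(2)·0.7277^1·0.6859^3 = +0.575199
d^2_{1,0}(1.5117) = -0.647408 +0.575199 = -0.072210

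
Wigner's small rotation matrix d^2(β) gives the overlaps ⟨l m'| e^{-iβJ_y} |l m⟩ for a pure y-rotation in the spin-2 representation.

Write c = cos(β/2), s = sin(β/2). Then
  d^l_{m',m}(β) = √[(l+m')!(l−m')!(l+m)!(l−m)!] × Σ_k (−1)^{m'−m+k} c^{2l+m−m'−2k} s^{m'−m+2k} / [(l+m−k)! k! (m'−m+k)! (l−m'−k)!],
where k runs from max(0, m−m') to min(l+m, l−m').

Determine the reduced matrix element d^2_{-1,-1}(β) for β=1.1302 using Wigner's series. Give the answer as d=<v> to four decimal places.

d^2_{-1,-1}(β=1.1302) via Wigner's sum:
With c≡cos(β/2)=0.844535 and s≡sin(β/2)=0.535500, N=[1·6·1·6]^{1/2}=6.000000
k∈{0,1} keeps every argument non-negative
  k=0: (−1)^0·6.0000/(6)·0.8445^4·0.5355^0 = +0.508711
  k=1: (−1)^1·6.0000/(2)·0.8445^2·0.5355^2 = -0.613587
d^2_{-1,-1}(1.1302) = +0.508711 -0.613587 = -0.104876

d=-0.1049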